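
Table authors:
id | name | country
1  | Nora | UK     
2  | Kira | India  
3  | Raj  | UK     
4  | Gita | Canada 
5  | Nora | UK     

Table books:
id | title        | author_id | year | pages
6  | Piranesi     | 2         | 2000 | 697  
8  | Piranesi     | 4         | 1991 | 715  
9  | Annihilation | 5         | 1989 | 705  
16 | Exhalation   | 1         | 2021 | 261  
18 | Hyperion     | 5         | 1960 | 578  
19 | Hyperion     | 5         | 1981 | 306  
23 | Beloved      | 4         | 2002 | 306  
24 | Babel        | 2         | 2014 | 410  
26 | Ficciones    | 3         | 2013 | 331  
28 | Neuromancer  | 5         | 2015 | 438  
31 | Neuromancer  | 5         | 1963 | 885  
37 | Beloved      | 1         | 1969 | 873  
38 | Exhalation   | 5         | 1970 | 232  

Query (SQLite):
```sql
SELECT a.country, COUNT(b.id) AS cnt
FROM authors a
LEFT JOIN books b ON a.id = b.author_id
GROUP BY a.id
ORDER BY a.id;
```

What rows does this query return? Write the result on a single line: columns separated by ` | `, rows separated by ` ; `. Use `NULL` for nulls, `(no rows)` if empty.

UK | 2 ; India | 2 ; UK | 1 ; Canada | 2 ; UK | 6

LEFT JOIN keeps every authors row; unmatched ones get NULL for books columns.
Group by authors.id and compute COUNT(b.id). COUNT(col) of an all-NULL group is 0.
  1: ids {16, 37} → COUNT(b.id)=2
  2: ids {6, 24} → COUNT(b.id)=2
  3: ids {26} → COUNT(b.id)=1
  4: ids {8, 23} → COUNT(b.id)=2
  5: ids {9, 18, 19, 28, 31, 38} → COUNT(b.id)=6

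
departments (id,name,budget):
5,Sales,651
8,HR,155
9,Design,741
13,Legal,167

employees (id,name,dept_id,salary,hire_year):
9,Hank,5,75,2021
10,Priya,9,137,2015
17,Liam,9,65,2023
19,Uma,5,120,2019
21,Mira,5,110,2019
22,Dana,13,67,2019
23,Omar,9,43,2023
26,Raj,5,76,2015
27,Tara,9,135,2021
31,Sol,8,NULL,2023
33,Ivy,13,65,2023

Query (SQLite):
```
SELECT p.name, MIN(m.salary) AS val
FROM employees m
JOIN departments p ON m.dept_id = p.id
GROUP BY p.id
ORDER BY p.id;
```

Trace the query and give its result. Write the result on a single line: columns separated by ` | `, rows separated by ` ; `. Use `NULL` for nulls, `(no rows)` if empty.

Sales | 75 ; HR | NULL ; Design | 43 ; Legal | 65

Join each employees row to its departments via dept_id.
Group joined rows by departments.id; compute MIN(m.salary) per group.
  5: ids {9, 19, 21, 26} → MIN(m.salary)=75
  8: ids {31} → MIN(m.salary)=NULL
  9: ids {10, 17, 23, 27} → MIN(m.salary)=43
  13: ids {22, 33} → MIN(m.salary)=65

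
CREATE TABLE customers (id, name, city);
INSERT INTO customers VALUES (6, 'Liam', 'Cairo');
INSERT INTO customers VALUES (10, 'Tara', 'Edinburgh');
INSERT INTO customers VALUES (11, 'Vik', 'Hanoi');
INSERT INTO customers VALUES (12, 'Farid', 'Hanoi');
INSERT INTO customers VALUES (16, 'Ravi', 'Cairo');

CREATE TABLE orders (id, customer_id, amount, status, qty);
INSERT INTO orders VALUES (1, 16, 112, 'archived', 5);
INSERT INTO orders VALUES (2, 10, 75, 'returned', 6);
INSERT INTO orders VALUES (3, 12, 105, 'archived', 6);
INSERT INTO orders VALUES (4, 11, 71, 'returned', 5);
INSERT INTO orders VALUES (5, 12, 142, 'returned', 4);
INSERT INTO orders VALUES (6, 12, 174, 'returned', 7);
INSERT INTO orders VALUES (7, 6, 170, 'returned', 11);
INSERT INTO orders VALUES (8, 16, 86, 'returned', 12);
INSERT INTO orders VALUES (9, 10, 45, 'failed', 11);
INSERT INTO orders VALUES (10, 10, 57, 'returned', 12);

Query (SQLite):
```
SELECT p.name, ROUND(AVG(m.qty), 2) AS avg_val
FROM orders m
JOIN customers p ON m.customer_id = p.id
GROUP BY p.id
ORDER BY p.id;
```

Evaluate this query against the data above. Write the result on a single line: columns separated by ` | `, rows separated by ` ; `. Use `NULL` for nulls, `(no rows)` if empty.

Liam | 11 ; Tara | 9.67 ; Vik | 5 ; Farid | 5.67 ; Ravi | 8.5

Join each orders row to its customers via customer_id.
Group joined rows by customers.id; compute ROUND(AVG(m.qty), 2) per group.
  6: ids {7} → ROUND(AVG(m.qty), 2)=11
  10: ids {2, 9, 10} → ROUND(AVG(m.qty), 2)=9.67
  11: ids {4} → ROUND(AVG(m.qty), 2)=5
  12: ids {3, 5, 6} → ROUND(AVG(m.qty), 2)=5.67
  16: ids {1, 8} → ROUND(AVG(m.qty), 2)=8.5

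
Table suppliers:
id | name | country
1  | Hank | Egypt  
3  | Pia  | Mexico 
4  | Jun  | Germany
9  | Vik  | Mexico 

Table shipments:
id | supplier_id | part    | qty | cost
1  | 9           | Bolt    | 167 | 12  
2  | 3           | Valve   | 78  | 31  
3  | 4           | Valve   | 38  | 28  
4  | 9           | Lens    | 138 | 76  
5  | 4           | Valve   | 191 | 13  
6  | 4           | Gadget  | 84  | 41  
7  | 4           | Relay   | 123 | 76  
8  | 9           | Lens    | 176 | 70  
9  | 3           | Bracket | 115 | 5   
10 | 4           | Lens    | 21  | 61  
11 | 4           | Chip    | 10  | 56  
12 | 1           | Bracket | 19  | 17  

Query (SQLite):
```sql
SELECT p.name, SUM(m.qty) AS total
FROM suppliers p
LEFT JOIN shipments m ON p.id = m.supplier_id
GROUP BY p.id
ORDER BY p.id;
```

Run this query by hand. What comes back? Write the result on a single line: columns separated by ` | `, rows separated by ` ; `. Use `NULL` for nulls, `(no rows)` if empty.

Hank | 19 ; Pia | 193 ; Jun | 467 ; Vik | 481

LEFT JOIN keeps every suppliers row; unmatched ones get NULL for shipments columns.
Group by suppliers.id and compute SUM(m.qty). SUM over an all-NULL group is NULL.
  1: ids {12} → SUM(m.qty)=19
  3: ids {2, 9} → SUM(m.qty)=193
  4: ids {3, 5, 6, 7, 10, 11} → SUM(m.qty)=467
  9: ids {1, 4, 8} → SUM(m.qty)=481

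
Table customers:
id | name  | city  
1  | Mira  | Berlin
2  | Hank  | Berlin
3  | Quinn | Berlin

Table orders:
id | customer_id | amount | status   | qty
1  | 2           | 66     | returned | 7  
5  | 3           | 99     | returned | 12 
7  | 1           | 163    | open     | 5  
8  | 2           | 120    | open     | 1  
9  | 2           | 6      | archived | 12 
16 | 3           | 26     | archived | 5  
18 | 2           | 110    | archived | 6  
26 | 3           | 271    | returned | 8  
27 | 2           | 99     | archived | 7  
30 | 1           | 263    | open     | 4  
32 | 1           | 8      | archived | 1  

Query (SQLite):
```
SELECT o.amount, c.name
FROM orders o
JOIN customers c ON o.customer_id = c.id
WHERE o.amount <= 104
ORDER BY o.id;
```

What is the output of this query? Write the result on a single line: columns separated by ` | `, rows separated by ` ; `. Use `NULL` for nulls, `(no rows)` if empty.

66 | Hank ; 99 | Quinn ; 6 | Hank ; 26 | Quinn ; 99 | Hank ; 8 | Mira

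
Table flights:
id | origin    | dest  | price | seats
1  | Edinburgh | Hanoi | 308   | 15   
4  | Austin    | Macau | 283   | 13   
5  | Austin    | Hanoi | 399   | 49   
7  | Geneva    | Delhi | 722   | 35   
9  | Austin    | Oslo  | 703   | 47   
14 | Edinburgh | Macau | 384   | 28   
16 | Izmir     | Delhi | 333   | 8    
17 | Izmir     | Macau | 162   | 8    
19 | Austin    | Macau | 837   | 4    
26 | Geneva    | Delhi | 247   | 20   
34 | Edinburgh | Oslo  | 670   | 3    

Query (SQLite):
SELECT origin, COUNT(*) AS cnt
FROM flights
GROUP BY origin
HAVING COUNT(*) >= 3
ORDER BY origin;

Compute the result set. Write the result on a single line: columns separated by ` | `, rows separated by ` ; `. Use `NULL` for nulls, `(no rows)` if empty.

Austin | 4 ; Edinburgh | 3

Partition flights by origin; compute COUNT(*) within each group.
HAVING: keep groups with count ≥ 3.
  Austin: ids {4, 5, 9, 19} → COUNT(*)=4
  Edinburgh: ids {1, 14, 34} → COUNT(*)=3
  Geneva: ids {7, 26} → COUNT(*)=2
  Izmir: ids {16, 17} → COUNT(*)=2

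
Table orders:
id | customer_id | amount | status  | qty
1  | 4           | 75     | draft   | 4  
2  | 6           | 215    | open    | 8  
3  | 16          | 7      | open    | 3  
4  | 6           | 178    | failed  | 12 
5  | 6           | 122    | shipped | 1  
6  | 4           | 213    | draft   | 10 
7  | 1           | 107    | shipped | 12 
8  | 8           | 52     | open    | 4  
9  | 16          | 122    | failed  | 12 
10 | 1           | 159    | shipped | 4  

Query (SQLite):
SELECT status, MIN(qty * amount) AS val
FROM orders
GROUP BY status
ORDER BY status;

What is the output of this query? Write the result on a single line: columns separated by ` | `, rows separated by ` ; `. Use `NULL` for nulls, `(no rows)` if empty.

For each row compute qty * amount.
Group by status; take MIN of the expression per group.
  draft: ids {1, 6} → MIN(qty * amount)=300
  failed: ids {4, 9} → MIN(qty * amount)=1464
  open: ids {2, 3, 8} → MIN(qty * amount)=21
  shipped: ids {5, 7, 10} → MIN(qty * amount)=122

draft | 300 ; failed | 1464 ; open | 21 ; shipped | 122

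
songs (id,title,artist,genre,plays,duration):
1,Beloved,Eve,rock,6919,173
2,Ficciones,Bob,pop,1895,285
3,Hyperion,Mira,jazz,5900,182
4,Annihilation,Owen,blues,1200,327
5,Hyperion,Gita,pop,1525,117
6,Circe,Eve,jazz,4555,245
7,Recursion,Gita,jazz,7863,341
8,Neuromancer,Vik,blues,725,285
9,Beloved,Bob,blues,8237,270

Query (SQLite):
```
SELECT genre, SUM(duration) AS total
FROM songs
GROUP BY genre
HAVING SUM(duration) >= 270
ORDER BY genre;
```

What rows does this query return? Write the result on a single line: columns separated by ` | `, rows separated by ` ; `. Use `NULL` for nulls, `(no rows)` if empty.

Partition songs by genre; compute SUM(duration) within each group.
HAVING: keep groups where SUM(duration) >= 270.
  blues: ids {4, 8, 9} → SUM(duration)=882
  jazz: ids {3, 6, 7} → SUM(duration)=768
  pop: ids {2, 5} → SUM(duration)=402
  rock: ids {1} → SUM(duration)=173

blues | 882 ; jazz | 768 ; pop | 402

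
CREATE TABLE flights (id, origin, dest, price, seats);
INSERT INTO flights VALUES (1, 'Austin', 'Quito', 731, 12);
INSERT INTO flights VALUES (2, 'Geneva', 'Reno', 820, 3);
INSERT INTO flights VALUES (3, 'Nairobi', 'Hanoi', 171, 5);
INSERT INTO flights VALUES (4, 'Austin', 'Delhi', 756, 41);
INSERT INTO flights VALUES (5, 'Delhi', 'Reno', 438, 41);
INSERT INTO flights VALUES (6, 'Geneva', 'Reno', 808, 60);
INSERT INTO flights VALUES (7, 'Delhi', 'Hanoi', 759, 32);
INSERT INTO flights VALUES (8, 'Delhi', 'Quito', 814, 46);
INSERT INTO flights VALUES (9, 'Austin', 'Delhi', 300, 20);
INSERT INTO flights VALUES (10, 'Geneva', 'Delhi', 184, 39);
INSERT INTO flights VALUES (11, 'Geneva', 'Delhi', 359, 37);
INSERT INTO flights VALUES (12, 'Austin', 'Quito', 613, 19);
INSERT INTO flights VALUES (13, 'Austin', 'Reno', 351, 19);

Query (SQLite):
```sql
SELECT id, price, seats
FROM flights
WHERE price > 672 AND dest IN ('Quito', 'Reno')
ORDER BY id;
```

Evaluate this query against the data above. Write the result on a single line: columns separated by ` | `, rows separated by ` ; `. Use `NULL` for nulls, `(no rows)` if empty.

1 | 731 | 12 ; 2 | 820 | 3 ; 6 | 808 | 60 ; 8 | 814 | 46

price > 672: ids {1, 2, 4, 6, 7, 8}
dest IN ('Quito', 'Reno'): ids {1, 2, 5, 6, 8, 12, 13}
Combine with AND.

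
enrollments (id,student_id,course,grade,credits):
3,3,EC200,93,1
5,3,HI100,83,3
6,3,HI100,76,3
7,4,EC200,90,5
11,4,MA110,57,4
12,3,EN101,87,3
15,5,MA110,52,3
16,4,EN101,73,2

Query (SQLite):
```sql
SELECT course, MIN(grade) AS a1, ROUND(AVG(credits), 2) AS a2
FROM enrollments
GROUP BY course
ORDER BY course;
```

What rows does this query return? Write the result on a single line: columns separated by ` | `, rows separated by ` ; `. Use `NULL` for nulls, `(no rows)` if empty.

Group enrollments by course.
Per group compute: MIN(grade), ROUND(AVG(credits), 2).
  EC200: ids {3, 7} → MIN(grade)=90, ROUND(AVG(credits), 2)=3
  EN101: ids {12, 16} → MIN(grade)=73, ROUND(AVG(credits), 2)=2.5
  HI100: ids {5, 6} → MIN(grade)=76, ROUND(AVG(credits), 2)=3
  MA110: ids {11, 15} → MIN(grade)=52, ROUND(AVG(credits), 2)=3.5

EC200 | 90 | 3 ; EN101 | 73 | 2.5 ; HI100 | 76 | 3 ; MA110 | 52 | 3.5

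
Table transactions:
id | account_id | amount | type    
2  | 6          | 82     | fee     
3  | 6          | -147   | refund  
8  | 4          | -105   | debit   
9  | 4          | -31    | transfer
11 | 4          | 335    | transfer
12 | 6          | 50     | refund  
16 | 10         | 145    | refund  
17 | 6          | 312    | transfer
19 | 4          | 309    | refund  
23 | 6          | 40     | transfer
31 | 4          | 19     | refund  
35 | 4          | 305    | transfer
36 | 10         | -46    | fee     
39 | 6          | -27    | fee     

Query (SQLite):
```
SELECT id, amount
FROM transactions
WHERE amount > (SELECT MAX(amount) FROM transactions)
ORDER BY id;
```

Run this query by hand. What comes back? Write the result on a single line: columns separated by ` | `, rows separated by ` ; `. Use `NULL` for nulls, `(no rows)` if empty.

Scalar subquery: MAX(amount) over all transactions rows = 335.
Keep rows where amount > that value.

(no rows)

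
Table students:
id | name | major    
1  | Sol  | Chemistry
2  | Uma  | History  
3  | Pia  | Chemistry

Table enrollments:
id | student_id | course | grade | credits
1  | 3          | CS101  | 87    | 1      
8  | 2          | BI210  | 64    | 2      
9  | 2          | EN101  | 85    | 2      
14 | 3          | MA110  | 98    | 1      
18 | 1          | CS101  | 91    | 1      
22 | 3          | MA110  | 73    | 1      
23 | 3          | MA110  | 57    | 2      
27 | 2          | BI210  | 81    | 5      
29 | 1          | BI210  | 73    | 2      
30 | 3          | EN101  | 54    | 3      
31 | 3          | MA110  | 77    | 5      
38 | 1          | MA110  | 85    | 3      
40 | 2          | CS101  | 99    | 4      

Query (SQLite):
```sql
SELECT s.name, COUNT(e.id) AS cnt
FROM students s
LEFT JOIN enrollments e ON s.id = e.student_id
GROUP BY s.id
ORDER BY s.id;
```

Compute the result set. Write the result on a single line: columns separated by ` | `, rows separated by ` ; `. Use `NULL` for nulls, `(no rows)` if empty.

LEFT JOIN keeps every students row; unmatched ones get NULL for enrollments columns.
Group by students.id and compute COUNT(e.id). COUNT(col) of an all-NULL group is 0.
  1: ids {18, 29, 38} → COUNT(e.id)=3
  2: ids {8, 9, 27, 40} → COUNT(e.id)=4
  3: ids {1, 14, 22, 23, 30, 31} → COUNT(e.id)=6

Sol | 3 ; Uma | 4 ; Pia | 6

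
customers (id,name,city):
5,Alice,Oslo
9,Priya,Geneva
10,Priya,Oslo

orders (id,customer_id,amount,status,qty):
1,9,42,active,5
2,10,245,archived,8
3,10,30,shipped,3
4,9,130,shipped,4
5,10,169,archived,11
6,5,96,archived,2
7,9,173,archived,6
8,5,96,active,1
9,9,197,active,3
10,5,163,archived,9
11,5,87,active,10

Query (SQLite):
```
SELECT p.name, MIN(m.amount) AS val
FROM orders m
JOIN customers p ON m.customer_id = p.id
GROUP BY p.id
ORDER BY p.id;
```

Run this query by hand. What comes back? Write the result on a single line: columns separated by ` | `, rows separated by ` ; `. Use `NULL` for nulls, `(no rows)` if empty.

Alice | 87 ; Priya | 42 ; Priya | 30

Join each orders row to its customers via customer_id.
Group joined rows by customers.id; compute MIN(m.amount) per group.
  5: ids {6, 8, 10, 11} → MIN(m.amount)=87
  9: ids {1, 4, 7, 9} → MIN(m.amount)=42
  10: ids {2, 3, 5} → MIN(m.amount)=30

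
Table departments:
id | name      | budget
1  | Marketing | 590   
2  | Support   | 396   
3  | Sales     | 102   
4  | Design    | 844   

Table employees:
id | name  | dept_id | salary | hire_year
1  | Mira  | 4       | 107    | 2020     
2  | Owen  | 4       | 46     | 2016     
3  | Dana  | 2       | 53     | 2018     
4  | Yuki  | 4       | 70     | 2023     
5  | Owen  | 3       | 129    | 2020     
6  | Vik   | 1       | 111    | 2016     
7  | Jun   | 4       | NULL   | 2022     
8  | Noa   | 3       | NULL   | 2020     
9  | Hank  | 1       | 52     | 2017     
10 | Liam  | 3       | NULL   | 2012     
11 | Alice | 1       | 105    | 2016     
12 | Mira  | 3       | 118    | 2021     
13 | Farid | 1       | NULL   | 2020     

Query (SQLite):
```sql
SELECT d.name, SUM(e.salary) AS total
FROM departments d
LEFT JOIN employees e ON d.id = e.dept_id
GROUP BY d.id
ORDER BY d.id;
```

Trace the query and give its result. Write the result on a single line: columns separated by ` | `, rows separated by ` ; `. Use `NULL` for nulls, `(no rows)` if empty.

Marketing | 268 ; Support | 53 ; Sales | 247 ; Design | 223

LEFT JOIN keeps every departments row; unmatched ones get NULL for employees columns.
Group by departments.id and compute SUM(e.salary). SUM over an all-NULL group is NULL.
  1: ids {6, 9, 11, 13} → SUM(e.salary)=268
  2: ids {3} → SUM(e.salary)=53
  3: ids {5, 8, 10, 12} → SUM(e.salary)=247
  4: ids {1, 2, 4, 7} → SUM(e.salary)=223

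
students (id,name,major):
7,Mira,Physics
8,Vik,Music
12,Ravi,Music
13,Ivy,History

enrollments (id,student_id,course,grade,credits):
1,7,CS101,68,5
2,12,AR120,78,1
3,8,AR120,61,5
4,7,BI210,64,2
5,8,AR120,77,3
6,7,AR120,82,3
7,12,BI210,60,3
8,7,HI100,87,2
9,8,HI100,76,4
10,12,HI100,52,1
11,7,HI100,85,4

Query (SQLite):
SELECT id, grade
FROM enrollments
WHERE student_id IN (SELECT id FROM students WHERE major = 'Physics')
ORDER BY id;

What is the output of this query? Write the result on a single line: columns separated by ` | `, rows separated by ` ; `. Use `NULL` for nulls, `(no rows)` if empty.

1 | 68 ; 4 | 64 ; 6 | 82 ; 8 | 87 ; 11 | 85

Inner query: students.id where major = 'Physics'.
Outer: keep enrollments rows whose student_id is in that set.
Inner query → {7}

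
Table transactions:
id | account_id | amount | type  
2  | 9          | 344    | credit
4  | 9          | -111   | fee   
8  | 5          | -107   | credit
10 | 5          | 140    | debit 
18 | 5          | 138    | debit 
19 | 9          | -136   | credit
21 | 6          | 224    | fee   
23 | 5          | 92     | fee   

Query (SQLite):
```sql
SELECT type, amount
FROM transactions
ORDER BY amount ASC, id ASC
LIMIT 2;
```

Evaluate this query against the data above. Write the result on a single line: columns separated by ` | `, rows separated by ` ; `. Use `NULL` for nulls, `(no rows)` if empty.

Sort by amount asc, tiebreak id asc: (-136, id=19), (-111, id=4), (-107, id=8), (92, id=23), (138, id=18) …. Take first 2.

credit | -136 ; fee | -111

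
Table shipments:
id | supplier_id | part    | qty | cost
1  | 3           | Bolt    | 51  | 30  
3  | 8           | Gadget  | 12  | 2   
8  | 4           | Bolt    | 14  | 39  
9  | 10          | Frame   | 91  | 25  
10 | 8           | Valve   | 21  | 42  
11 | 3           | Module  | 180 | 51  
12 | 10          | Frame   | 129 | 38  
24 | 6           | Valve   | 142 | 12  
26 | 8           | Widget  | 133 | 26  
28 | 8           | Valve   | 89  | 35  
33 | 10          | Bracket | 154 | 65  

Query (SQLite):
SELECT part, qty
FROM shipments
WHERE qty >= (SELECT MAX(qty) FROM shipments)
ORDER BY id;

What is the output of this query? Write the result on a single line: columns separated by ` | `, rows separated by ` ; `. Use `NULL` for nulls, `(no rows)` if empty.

Module | 180

Scalar subquery: MAX(qty) over all shipments rows = 180.
Keep rows where qty >= that value.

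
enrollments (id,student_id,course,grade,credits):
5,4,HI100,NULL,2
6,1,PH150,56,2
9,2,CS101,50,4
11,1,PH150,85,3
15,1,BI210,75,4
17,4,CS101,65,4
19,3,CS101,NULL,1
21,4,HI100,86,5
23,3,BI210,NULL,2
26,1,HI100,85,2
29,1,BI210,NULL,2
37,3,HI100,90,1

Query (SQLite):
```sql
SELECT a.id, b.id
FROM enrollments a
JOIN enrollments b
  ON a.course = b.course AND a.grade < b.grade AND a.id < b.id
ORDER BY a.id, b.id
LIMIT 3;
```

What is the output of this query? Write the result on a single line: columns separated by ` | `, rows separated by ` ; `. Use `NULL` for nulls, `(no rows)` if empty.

6 | 11 ; 9 | 17 ; 21 | 37

Pairs (a,b) with same course, a.grade < b.grade, a.id < b.id.
course groups: BI210:{15,23,29} CS101:{9,17,19} HI100:{5,21,26,37} PH150:{6,11}
Ordered by (a.id, b.id); first 3.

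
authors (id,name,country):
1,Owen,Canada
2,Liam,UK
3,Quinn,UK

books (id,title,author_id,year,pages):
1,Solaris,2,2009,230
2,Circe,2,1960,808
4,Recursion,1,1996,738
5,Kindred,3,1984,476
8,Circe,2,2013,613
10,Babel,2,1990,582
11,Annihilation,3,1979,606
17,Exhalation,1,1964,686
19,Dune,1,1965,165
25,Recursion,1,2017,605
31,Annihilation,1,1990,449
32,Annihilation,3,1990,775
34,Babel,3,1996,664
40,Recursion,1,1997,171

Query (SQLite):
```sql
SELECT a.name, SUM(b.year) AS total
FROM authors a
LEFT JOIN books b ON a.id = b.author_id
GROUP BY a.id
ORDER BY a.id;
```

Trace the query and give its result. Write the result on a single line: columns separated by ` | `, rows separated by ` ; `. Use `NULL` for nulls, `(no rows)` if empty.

Owen | 11929 ; Liam | 7972 ; Quinn | 7949

LEFT JOIN keeps every authors row; unmatched ones get NULL for books columns.
Group by authors.id and compute SUM(b.year). SUM over an all-NULL group is NULL.
  1: ids {4, 17, 19, 25, 31, 40} → SUM(b.year)=11929
  2: ids {1, 2, 8, 10} → SUM(b.year)=7972
  3: ids {5, 11, 32, 34} → SUM(b.year)=7949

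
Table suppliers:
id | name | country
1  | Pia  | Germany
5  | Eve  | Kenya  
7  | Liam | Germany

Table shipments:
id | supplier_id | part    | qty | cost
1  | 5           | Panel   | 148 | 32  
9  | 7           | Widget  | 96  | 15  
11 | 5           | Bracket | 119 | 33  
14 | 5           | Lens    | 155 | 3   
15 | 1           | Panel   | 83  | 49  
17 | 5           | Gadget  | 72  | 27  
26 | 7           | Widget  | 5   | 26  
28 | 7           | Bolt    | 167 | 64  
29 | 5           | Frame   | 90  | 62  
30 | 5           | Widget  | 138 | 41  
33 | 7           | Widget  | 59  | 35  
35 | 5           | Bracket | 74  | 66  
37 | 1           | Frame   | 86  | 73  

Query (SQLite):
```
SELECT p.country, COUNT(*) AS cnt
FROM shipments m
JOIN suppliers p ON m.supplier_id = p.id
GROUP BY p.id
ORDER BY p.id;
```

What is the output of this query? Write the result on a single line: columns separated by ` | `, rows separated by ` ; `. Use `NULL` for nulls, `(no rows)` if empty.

Join each shipments row to its suppliers via supplier_id.
Group joined rows by suppliers.id; compute COUNT(*) per group.
  1: ids {15, 37} → COUNT(*)=2
  5: ids {1, 11, 14, 17, 29, 30, 35} → COUNT(*)=7
  7: ids {9, 26, 28, 33} → COUNT(*)=4

Germany | 2 ; Kenya | 7 ; Germany | 4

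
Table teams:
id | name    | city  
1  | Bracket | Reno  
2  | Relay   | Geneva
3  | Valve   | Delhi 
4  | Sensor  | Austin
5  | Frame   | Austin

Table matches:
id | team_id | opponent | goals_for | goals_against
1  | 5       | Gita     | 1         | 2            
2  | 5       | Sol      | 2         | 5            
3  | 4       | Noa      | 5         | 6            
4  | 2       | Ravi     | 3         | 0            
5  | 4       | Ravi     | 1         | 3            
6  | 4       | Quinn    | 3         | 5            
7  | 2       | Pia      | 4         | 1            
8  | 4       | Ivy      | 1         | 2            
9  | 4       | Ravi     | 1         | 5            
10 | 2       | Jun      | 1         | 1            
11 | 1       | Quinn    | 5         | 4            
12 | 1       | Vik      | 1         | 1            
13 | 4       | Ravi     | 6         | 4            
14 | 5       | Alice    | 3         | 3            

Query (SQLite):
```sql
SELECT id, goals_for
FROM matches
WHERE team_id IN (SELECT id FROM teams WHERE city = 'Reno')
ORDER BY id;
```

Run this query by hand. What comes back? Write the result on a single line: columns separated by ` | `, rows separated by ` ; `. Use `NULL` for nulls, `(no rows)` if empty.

Inner query: teams.id where city = 'Reno'.
Outer: keep matches rows whose team_id is in that set.
Inner query → {1}

11 | 5 ; 12 | 1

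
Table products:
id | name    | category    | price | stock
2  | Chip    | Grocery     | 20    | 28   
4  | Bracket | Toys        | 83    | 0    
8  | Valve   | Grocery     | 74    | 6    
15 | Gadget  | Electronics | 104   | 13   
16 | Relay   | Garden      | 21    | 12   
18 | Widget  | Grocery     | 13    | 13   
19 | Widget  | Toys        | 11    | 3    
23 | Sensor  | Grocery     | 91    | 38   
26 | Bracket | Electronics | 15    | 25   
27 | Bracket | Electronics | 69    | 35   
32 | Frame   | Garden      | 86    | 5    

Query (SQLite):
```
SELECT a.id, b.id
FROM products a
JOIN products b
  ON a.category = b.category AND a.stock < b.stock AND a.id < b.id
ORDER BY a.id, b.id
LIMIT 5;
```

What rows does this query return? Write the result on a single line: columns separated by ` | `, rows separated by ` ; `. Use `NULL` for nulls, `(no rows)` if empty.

2 | 23 ; 4 | 19 ; 8 | 18 ; 8 | 23 ; 15 | 26

Pairs (a,b) with same category, a.stock < b.stock, a.id < b.id.
category groups: Electronics:{15,26,27} Garden:{16,32} Grocery:{2,8,18,23} Toys:{4,19}
Ordered by (a.id, b.id); first 5.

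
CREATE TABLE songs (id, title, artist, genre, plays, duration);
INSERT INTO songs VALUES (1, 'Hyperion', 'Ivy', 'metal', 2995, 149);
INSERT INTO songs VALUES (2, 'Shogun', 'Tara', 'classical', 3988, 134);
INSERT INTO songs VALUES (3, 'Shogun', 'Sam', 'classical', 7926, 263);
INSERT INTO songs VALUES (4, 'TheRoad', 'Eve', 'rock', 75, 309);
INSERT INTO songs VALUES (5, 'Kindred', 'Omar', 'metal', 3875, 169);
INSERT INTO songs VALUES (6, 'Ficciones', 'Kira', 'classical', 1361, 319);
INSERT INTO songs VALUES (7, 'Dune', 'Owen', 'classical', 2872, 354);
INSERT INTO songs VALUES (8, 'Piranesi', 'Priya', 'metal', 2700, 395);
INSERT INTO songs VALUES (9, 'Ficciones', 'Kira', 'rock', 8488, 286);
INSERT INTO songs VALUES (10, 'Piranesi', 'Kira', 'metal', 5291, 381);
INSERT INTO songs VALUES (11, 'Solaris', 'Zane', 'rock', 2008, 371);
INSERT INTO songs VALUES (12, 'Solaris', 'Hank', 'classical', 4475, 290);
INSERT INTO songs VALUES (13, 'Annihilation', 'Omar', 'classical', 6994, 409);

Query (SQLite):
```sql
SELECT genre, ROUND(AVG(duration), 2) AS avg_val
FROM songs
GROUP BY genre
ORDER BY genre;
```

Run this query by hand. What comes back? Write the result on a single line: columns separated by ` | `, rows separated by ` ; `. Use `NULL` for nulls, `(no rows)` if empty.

classical | 294.83 ; metal | 273.5 ; rock | 322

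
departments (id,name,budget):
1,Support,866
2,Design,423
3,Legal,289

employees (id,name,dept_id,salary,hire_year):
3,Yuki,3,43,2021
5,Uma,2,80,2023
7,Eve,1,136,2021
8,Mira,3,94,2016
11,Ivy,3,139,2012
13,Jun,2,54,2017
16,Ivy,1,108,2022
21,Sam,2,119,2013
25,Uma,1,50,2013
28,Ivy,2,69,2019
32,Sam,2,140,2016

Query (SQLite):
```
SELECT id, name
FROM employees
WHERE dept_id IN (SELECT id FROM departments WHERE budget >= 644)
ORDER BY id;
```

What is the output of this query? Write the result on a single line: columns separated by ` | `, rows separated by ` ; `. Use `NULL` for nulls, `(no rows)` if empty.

7 | Eve ; 16 | Ivy ; 25 | Uma

Inner query: departments.id where budget >= 644.
Outer: keep employees rows whose dept_id is in that set.
Inner query → {1}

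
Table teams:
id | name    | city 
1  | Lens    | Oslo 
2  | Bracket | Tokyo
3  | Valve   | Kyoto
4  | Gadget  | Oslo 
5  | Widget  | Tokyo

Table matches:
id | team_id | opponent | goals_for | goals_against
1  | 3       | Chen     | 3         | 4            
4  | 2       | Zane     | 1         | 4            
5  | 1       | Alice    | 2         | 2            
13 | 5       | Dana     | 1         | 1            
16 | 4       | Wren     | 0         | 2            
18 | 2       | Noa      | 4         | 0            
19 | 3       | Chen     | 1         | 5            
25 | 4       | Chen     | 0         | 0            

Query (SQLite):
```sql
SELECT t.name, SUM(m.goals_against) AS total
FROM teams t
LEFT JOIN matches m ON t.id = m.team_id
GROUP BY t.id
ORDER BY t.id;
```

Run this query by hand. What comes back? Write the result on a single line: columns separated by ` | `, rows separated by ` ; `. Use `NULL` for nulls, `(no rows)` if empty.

LEFT JOIN keeps every teams row; unmatched ones get NULL for matches columns.
Group by teams.id and compute SUM(m.goals_against). SUM over an all-NULL group is NULL.
  1: ids {5} → SUM(m.goals_against)=2
  2: ids {4, 18} → SUM(m.goals_against)=4
  3: ids {1, 19} → SUM(m.goals_against)=9
  4: ids {16, 25} → SUM(m.goals_against)=2
  5: ids {13} → SUM(m.goals_against)=1

Lens | 2 ; Bracket | 4 ; Valve | 9 ; Gadget | 2 ; Widget | 1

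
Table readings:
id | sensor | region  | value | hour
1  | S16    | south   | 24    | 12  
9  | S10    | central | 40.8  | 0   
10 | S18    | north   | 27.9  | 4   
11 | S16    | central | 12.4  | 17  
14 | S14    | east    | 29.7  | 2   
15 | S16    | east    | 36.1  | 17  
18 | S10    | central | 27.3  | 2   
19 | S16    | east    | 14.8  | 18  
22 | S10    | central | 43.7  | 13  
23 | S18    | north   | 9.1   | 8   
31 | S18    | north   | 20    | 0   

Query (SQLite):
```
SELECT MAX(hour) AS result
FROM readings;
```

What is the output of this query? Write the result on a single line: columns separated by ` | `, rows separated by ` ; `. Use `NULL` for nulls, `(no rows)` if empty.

All hour values: [12, 0, 4, 17, 2, 17, 2, 18, 13, 8, 0].
MAX of non-NULL values = 18.

18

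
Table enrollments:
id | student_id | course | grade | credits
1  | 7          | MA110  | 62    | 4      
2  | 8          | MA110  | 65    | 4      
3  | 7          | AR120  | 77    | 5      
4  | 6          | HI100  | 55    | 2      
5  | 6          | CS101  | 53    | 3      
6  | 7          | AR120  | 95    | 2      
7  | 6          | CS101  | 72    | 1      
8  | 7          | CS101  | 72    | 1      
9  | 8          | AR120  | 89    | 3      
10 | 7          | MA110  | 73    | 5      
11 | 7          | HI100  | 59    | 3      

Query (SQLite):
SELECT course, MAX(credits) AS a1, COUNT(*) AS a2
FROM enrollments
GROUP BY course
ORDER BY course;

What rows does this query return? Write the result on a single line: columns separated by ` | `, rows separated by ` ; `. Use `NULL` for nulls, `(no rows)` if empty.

AR120 | 5 | 3 ; CS101 | 3 | 3 ; HI100 | 3 | 2 ; MA110 | 5 | 3

Group enrollments by course.
Per group compute: MAX(credits), COUNT(*).
  AR120: ids {3, 6, 9} → MAX(credits)=5, COUNT(*)=3
  CS101: ids {5, 7, 8} → MAX(credits)=3, COUNT(*)=3
  HI100: ids {4, 11} → MAX(credits)=3, COUNT(*)=2
  MA110: ids {1, 2, 10} → MAX(credits)=5, COUNT(*)=3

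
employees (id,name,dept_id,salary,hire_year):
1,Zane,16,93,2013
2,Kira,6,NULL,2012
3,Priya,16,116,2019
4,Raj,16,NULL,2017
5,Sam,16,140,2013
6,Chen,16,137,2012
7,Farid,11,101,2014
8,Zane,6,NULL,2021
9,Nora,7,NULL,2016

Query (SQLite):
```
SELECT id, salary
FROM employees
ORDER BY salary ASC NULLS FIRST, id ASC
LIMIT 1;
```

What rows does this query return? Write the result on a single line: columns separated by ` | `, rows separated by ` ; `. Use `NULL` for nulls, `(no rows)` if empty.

Sort by salary asc, tiebreak id asc: (NULL, id=2), (NULL, id=4), (NULL, id=8), (NULL, id=9) …. Take first 1.
NULLS FIRST: NULL salary rows go before all non-NULL rows (among themselves ordered by id asc).

2 | NULL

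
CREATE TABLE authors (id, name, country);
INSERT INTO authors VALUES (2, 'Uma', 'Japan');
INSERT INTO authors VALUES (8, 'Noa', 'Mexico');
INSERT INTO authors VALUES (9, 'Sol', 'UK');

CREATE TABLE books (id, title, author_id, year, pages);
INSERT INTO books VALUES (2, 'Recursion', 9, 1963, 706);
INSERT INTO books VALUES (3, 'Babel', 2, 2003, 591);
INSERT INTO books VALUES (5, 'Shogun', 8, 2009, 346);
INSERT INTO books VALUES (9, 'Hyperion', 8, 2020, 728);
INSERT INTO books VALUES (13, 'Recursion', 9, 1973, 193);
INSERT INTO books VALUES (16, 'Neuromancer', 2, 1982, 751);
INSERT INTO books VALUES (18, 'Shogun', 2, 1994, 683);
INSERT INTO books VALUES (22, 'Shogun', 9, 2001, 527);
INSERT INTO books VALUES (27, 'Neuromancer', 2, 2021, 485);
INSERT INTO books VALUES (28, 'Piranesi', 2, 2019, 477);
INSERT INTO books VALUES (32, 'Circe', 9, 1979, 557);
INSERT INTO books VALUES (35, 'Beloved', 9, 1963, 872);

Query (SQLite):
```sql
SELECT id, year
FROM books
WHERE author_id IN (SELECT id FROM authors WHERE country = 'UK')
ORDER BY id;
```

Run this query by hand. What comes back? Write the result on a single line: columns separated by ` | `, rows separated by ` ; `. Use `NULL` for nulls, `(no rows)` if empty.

2 | 1963 ; 13 | 1973 ; 22 | 2001 ; 32 | 1979 ; 35 | 1963

Inner query: authors.id where country = 'UK'.
Outer: keep books rows whose author_id is in that set.
Inner query → {9}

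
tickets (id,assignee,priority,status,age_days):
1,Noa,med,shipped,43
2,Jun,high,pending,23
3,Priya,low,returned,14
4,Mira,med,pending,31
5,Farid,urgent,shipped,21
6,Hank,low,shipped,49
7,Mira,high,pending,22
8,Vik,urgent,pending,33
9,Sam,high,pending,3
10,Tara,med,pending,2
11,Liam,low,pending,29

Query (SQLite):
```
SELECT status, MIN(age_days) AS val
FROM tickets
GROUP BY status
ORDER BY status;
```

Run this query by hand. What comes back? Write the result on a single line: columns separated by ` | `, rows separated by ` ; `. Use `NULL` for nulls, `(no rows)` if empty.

Partition tickets by status; compute MIN(age_days) within each group.
  pending: ids {2, 4, 7, 8, 9, 10, 11} → MIN(age_days)=2
  returned: ids {3} → MIN(age_days)=14
  shipped: ids {1, 5, 6} → MIN(age_days)=21

pending | 2 ; returned | 14 ; shipped | 21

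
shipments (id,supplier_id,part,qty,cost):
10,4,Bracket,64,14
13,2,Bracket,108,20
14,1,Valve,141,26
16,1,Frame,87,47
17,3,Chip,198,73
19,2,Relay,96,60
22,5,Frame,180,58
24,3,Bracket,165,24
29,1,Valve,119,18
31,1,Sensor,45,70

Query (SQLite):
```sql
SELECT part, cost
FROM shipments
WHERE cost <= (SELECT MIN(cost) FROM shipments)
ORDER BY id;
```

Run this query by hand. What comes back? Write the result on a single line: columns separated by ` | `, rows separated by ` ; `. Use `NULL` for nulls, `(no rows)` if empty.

Bracket | 14

Scalar subquery: MIN(cost) over all shipments rows = 14.
Keep rows where cost <= that value.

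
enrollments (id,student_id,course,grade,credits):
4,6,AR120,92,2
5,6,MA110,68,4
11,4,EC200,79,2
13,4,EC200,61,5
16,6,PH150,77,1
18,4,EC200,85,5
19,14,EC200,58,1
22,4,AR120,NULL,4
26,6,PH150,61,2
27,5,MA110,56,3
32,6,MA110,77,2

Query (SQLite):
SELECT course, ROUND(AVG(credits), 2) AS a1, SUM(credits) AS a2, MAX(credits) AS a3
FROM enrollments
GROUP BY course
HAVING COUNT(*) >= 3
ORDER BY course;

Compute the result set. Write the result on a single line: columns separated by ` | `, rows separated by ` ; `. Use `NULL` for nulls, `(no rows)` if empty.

Group enrollments by course.
Per group compute: ROUND(AVG(credits), 2), SUM(credits), MAX(credits).
HAVING: drop groups with fewer than 3 rows.
  AR120: ids {4, 22} → ROUND(AVG(credits), 2)=3, SUM(credits)=6, MAX(credits)=4
  EC200: ids {11, 13, 18, 19} → ROUND(AVG(credits), 2)=3.25, SUM(credits)=13, MAX(credits)=5
  MA110: ids {5, 27, 32} → ROUND(AVG(credits), 2)=3, SUM(credits)=9, MAX(credits)=4
  PH150: ids {16, 26} → ROUND(AVG(credits), 2)=1.5, SUM(credits)=3, MAX(credits)=2

EC200 | 3.25 | 13 | 5 ; MA110 | 3 | 9 | 4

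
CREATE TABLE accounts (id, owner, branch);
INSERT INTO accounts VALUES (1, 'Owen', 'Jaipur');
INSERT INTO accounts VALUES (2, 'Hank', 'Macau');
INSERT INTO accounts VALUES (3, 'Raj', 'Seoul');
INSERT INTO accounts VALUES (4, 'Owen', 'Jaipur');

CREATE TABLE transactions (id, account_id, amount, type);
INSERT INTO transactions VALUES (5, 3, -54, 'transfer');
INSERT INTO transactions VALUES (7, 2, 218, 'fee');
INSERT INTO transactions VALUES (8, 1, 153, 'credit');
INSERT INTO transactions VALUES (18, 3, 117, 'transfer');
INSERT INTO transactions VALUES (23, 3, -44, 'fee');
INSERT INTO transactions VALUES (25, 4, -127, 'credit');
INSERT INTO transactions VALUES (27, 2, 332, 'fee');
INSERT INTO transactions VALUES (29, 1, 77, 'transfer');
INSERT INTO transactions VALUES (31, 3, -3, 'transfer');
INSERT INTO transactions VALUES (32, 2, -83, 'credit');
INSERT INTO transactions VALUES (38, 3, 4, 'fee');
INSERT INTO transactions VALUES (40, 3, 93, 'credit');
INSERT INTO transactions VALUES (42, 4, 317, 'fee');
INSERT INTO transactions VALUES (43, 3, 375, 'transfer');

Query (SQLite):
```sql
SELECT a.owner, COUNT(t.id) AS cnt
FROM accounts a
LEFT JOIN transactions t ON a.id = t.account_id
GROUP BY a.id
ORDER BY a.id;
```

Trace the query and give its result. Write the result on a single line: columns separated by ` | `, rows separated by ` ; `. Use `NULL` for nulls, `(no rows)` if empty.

Owen | 2 ; Hank | 3 ; Raj | 7 ; Owen | 2

LEFT JOIN keeps every accounts row; unmatched ones get NULL for transactions columns.
Group by accounts.id and compute COUNT(t.id). COUNT(col) of an all-NULL group is 0.
  1: ids {8, 29} → COUNT(t.id)=2
  2: ids {7, 27, 32} → COUNT(t.id)=3
  3: ids {5, 18, 23, 31, 38, 40, 43} → COUNT(t.id)=7
  4: ids {25, 42} → COUNT(t.id)=2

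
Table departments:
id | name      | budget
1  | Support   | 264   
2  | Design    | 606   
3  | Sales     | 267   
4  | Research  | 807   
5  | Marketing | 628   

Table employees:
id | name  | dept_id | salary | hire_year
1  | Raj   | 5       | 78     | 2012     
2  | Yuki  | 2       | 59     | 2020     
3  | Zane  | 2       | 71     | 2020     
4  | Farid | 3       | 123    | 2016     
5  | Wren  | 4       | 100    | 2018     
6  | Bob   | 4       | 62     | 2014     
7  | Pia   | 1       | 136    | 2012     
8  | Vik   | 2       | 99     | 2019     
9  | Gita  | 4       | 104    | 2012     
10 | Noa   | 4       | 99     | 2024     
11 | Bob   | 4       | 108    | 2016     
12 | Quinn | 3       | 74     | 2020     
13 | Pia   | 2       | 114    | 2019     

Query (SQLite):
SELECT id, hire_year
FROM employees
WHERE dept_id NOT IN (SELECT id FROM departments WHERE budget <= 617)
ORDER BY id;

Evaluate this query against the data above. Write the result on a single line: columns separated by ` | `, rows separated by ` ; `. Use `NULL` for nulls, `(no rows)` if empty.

Inner query: departments.id where budget <= 617.
Outer: keep employees rows whose dept_id is not in that set.
Inner query → {1, 2, 3}

1 | 2012 ; 5 | 2018 ; 6 | 2014 ; 9 | 2012 ; 10 | 2024 ; 11 | 2016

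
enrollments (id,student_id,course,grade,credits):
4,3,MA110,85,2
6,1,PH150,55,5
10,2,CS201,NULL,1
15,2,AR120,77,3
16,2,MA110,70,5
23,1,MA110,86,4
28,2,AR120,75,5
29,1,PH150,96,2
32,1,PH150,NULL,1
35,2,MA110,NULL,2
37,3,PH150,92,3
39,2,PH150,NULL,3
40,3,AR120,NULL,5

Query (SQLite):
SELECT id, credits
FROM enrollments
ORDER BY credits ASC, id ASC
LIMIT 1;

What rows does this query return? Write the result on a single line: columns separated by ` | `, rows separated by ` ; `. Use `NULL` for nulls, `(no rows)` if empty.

Sort by credits asc, tiebreak id asc: (1, id=10), (1, id=32), (2, id=4), (2, id=29) …. Take first 1.

10 | 1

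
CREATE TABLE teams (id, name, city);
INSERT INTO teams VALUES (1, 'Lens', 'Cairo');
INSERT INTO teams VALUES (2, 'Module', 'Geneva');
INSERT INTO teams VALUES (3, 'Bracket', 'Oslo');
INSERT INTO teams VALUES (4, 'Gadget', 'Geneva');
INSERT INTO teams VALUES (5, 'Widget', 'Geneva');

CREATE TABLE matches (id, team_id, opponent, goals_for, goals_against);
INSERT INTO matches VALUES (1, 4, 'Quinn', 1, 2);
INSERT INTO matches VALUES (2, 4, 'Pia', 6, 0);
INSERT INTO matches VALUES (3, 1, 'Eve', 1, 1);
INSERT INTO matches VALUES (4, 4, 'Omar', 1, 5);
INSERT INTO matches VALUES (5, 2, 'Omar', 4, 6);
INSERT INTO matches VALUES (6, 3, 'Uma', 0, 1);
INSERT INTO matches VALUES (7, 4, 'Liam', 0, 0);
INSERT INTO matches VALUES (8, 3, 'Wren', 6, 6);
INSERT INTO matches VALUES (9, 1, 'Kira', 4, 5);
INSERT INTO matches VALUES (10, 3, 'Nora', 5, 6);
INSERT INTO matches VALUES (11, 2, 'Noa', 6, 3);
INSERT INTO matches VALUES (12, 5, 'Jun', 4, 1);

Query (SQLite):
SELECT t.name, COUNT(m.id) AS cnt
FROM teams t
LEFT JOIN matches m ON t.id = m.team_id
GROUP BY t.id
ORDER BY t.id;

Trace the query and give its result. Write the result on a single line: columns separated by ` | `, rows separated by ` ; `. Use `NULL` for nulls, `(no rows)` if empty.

LEFT JOIN keeps every teams row; unmatched ones get NULL for matches columns.
Group by teams.id and compute COUNT(m.id). COUNT(col) of an all-NULL group is 0.
  1: ids {3, 9} → COUNT(m.id)=2
  2: ids {5, 11} → COUNT(m.id)=2
  3: ids {6, 8, 10} → COUNT(m.id)=3
  4: ids {1, 2, 4, 7} → COUNT(m.id)=4
  5: ids {12} → COUNT(m.id)=1

Lens | 2 ; Module | 2 ; Bracket | 3 ; Gadget | 4 ; Widget | 1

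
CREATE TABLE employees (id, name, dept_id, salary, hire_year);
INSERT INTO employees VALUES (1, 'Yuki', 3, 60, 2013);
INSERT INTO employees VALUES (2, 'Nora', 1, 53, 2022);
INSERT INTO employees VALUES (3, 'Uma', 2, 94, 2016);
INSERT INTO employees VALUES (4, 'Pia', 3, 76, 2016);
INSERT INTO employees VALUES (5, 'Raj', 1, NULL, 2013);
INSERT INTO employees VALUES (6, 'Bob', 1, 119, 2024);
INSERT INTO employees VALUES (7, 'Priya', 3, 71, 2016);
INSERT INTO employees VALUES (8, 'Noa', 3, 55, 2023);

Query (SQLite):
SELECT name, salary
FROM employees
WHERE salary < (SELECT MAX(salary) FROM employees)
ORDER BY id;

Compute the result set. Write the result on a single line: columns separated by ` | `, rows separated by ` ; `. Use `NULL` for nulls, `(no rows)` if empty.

Yuki | 60 ; Nora | 53 ; Uma | 94 ; Pia | 76 ; Priya | 71 ; Noa | 55

Scalar subquery: MAX(salary) over all employees rows = 119.
Keep rows where salary < that value.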